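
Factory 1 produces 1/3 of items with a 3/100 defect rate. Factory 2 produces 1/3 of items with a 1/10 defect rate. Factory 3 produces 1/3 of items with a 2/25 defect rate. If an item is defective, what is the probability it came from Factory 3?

Using Bayes' theorem:
P(F1) = 1/3, P(D|F1) = 3/100
P(F2) = 1/3, P(D|F2) = 1/10
P(F3) = 1/3, P(D|F3) = 2/25
P(D) = P(D|F1)P(F1) + P(D|F2)P(F2) + P(D|F3)P(F3)
     = \frac{7}{100}
P(F3|D) = P(D|F3)P(F3) / P(D)
= \frac{8}{21}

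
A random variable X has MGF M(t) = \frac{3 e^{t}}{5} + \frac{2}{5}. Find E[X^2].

To find E[X^2], compute M^(2)(0):
M^(1)(t) = \frac{3 e^{t}}{5}
M^(2)(t) = \frac{3 e^{t}}{5}
M^(2)(0) = \frac{3}{5}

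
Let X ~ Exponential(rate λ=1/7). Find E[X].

For X ~ Exponential(rate λ=1/7), the expected value is:
E[X] = 7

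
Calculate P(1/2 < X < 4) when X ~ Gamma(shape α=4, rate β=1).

P(1/2 < X < 4) = ∫_{1/2}^{4} f(x) dx
where f(x) = \frac{x^{3} e^{- x}}{6}
= - \frac{71}{3 e^{4}} + \frac{79}{48 e^{\frac{1}{2}}}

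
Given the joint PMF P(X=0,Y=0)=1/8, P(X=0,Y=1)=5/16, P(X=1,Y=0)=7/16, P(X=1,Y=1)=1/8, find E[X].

First find marginal of X:
P(X=0) = 7/16
P(X=1) = 9/16
E[X] = 0 × 7/16 + 1 × 9/16 = 9/16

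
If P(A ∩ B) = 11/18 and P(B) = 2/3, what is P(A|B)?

P(A|B) = P(A ∩ B) / P(B)
= (11/18) / (2/3)
= 11/12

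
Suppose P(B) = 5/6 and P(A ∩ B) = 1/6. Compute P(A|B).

P(A|B) = P(A ∩ B) / P(B)
= (1/6) / (5/6)
= 1/5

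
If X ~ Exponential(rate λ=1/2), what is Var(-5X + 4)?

For X ~ Exponential(rate λ=1/2):
Var(X) = 4
Var(-5X + 4) = (-5)² × Var(X) = 25 × 4 = 100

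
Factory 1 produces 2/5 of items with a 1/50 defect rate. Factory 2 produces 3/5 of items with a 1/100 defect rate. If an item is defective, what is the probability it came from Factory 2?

Using Bayes' theorem:
P(F1) = 2/5, P(D|F1) = 1/50
P(F2) = 3/5, P(D|F2) = 1/100
P(D) = P(D|F1)P(F1) + P(D|F2)P(F2)
     = \frac{7}{500}
P(F2|D) = P(D|F2)P(F2) / P(D)
= \frac{3}{7}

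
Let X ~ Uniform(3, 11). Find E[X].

For X ~ Uniform(3, 11), the expected value is:
E[X] = 7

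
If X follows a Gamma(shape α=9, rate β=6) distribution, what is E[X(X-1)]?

E[X(X-1)] = E[X² - X] = E[X²] - E[X]
E[X] = \frac{3}{2}
E[X²] = Var(X) + (E[X])² = \frac{1}{4} + (\frac{3}{2})² = \frac{5}{2}
E[X(X-1)] = \frac{5}{2} - \frac{3}{2} = 1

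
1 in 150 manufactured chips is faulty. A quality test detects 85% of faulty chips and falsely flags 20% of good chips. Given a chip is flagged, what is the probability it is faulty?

Let D = the rare event, + = positive/flagged.
P(D) = 1/150
P(+|D) = 85/100 = 17/20
P(+|D') = 20/100 = 1/5
P(+) = P(+|D)P(D) + P(+|D')P(D')
     = \frac{17}{20} × \frac{1}{150} + \frac{1}{5} × \frac{149}{150}
     = \frac{613}{3000}
P(D|+) = P(+|D)P(D)/P(+) = \frac{17}{613}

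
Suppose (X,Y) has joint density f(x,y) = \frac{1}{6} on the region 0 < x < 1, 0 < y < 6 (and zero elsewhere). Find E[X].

f_X(x) = ∫_0^6 \frac{1}{6} dy = 1
E[X] = ∫_0^1 x × (1) dx = \frac{1}{2}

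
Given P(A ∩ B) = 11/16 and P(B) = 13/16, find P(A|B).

P(A|B) = P(A ∩ B) / P(B)
= (11/16) / (13/16)
= 11/13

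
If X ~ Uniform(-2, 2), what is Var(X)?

For X ~ Uniform(-2, 2):
Var(X) = \frac{4}{3}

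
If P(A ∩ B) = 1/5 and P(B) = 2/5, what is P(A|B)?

P(A|B) = P(A ∩ B) / P(B)
= (1/5) / (2/5)
= 1/2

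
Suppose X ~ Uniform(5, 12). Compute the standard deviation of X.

For X ~ Uniform(5, 12):
Var(X) = \frac{49}{12}
SD(X) = √(Var(X)) = √(\frac{49}{12}) = \frac{7 \sqrt{3}}{6}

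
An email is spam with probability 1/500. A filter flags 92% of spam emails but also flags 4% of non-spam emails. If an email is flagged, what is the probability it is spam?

Let D = the rare event, + = positive/flagged.
P(D) = 1/500
P(+|D) = 92/100 = 23/25
P(+|D') = 4/100 = 1/25
P(+) = P(+|D)P(D) + P(+|D')P(D')
     = \frac{23}{25} × \frac{1}{500} + \frac{1}{25} × \frac{499}{500}
     = \frac{261}{6250}
P(D|+) = P(+|D)P(D)/P(+) = \frac{23}{522}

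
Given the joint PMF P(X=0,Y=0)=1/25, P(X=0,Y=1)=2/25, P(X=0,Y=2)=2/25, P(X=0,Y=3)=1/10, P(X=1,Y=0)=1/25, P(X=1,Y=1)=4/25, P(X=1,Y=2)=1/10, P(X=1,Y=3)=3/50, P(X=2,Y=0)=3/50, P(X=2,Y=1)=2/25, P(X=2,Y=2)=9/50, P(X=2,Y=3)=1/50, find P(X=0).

P(X=0) = P(X=0,Y=0) + P(X=0,Y=1) + P(X=0,Y=2) + P(X=0,Y=3)
= 1/25 + 2/25 + 2/25 + 1/10
= 3/10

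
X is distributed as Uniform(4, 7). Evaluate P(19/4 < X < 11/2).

P(19/4 < X < 11/2) = ∫_{19/4}^{11/2} f(x) dx
where f(x) = \frac{1}{3}
= \frac{1}{4}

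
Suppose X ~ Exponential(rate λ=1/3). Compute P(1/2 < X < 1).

P(1/2 < X < 1) = ∫_{1/2}^{1} f(x) dx
where f(x) = \frac{e^{- \frac{x}{3}}}{3}
= - \frac{1}{e^{\frac{1}{3}}} + e^{- \frac{1}{6}}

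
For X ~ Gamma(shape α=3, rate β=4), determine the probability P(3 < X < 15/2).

P(3 < X < 15/2) = ∫_{3}^{15/2} f(x) dx
where f(x) = 32 x^{2} e^{- 4 x}
= \frac{-481 + 85 e^{18}}{e^{30}}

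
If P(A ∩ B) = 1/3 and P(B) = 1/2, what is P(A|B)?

P(A|B) = P(A ∩ B) / P(B)
= (1/3) / (1/2)
= 2/3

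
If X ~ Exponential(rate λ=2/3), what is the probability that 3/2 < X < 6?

P(3/2 < X < 6) = ∫_{3/2}^{6} f(x) dx
where f(x) = \frac{2 e^{- \frac{2 x}{3}}}{3}
= - \frac{1 - e^{3}}{e^{4}}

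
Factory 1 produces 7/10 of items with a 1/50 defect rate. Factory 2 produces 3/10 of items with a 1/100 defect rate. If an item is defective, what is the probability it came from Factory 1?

Using Bayes' theorem:
P(F1) = 7/10, P(D|F1) = 1/50
P(F2) = 3/10, P(D|F2) = 1/100
P(D) = P(D|F1)P(F1) + P(D|F2)P(F2)
     = \frac{17}{1000}
P(F1|D) = P(D|F1)P(F1) / P(D)
= \frac{14}{17}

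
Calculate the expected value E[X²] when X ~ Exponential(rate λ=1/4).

Using the identity E[X²] = Var(X) + (E[X])²:
E[X] = 4
Var(X) = 16
E[X²] = 16 + (4)²
= 32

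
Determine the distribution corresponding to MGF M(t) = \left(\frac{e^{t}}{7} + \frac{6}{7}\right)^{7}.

The MGF M(t) = \left(\frac{e^{t}}{7} + \frac{6}{7}\right)^{7} is the standard form for the Binomial distribution.
Comparing with the known MGF formula identifies: Binomial(n=7, p=1/7)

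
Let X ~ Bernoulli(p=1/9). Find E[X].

For X ~ Bernoulli(p=1/9), the expected value is:
E[X] = \frac{1}{9}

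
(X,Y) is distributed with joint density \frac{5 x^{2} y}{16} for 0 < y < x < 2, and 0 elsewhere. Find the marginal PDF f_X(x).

f_X(x) = ∫_0^x \frac{5 x^{2} y}{16} dy = \frac{5 x^{4}}{32}
for 0 < x < 2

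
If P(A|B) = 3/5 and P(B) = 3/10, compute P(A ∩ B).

By definition, P(A|B) = P(A ∩ B) / P(B)
So P(A ∩ B) = P(A|B) × P(B)
= 3/5 × 3/10
= 9/50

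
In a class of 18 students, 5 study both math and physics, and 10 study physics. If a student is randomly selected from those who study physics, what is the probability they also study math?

P(A ∩ B) = 5/18
P(B) = 10/18 = 5/9
P(A|B) = P(A ∩ B) / P(B) = (5/18) / (5/9) = 1/2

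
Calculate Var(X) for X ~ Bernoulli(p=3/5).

For X ~ Bernoulli(p=3/5):
Var(X) = \frac{6}{25}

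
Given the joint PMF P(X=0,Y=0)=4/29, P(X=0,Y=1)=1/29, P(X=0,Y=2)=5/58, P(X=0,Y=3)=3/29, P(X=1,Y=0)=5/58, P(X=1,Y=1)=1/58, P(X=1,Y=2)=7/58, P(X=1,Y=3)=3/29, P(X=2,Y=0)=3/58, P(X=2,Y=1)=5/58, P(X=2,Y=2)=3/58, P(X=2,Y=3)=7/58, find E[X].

First find marginal of X:
P(X=0) = 21/58
P(X=1) = 19/58
P(X=2) = 9/29
E[X] = 0 × 21/58 + 1 × 19/58 + 2 × 9/29 = 55/58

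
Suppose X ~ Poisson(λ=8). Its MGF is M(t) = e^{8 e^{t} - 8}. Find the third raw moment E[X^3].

To find E[X^3], compute M^(3)(0):
M^(1)(t) = 8 e^{t} e^{8 e^{t} - 8}
M^(2)(t) = 64 e^{2 t} e^{8 e^{t} - 8} + 8 e^{t} e^{8 e^{t} - 8}
M^(3)(t) = 512 e^{3 t} e^{8 e^{t} - 8} + 192 e^{2 t} e^{8 e^{t} - 8} + 8 e^{t} e^{8 e^{t} - 8}
M^(3)(0) = 712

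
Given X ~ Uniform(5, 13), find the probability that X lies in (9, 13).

P(9 < X < 13) = ∫_{9}^{13} f(x) dx
where f(x) = \frac{1}{8}
= \frac{1}{2}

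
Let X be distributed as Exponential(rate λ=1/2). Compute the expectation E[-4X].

For X ~ Exponential(rate λ=1/2):
E[X] = 2
E[-4X] = -4 × E[X] + 0 = -8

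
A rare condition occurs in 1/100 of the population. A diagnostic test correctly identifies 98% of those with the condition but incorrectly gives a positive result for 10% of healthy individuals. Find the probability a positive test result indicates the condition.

Let D = the rare event, + = positive/flagged.
P(D) = 1/100
P(+|D) = 98/100 = 49/50
P(+|D') = 10/100 = 1/10
P(+) = P(+|D)P(D) + P(+|D')P(D')
     = \frac{49}{50} × \frac{1}{100} + \frac{1}{10} × \frac{99}{100}
     = \frac{68}{625}
P(D|+) = P(+|D)P(D)/P(+) = \frac{49}{544}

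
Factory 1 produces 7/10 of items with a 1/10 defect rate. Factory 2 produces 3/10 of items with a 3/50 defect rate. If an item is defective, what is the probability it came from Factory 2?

Using Bayes' theorem:
P(F1) = 7/10, P(D|F1) = 1/10
P(F2) = 3/10, P(D|F2) = 3/50
P(D) = P(D|F1)P(F1) + P(D|F2)P(F2)
     = \frac{11}{125}
P(F2|D) = P(D|F2)P(F2) / P(D)
= \frac{9}{44}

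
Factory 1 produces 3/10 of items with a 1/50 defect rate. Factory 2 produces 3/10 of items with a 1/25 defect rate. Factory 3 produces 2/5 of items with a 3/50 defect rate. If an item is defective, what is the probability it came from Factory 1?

Using Bayes' theorem:
P(F1) = 3/10, P(D|F1) = 1/50
P(F2) = 3/10, P(D|F2) = 1/25
P(F3) = 2/5, P(D|F3) = 3/50
P(D) = P(D|F1)P(F1) + P(D|F2)P(F2) + P(D|F3)P(F3)
     = \frac{21}{500}
P(F1|D) = P(D|F1)P(F1) / P(D)
= \frac{1}{7}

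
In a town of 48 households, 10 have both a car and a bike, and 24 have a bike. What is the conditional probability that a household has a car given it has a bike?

P(A ∩ B) = 10/48 = 5/24
P(B) = 24/48 = 1/2
P(A|B) = P(A ∩ B) / P(B) = (5/24) / (1/2) = 5/12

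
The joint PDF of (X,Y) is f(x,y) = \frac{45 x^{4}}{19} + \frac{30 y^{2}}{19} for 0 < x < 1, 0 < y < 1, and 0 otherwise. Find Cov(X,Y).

E[XY] = ∫∫ xy × f(x,y) dx dy = \frac{15}{38}
E[X] = \frac{25}{38}
E[Y] = \frac{12}{19}
Cov(X,Y) = E[XY] - E[X]E[Y] = - \frac{15}{722}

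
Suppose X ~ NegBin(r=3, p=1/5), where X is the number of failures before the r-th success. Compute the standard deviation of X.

For X ~ NegBin(r=3, p=1/5), where X is the number of failures before the r-th success:
Var(X) = 60
SD(X) = √(Var(X)) = √(60) = 2 \sqrt{15}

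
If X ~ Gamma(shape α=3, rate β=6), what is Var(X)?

For X ~ Gamma(shape α=3, rate β=6):
Var(X) = \frac{1}{12}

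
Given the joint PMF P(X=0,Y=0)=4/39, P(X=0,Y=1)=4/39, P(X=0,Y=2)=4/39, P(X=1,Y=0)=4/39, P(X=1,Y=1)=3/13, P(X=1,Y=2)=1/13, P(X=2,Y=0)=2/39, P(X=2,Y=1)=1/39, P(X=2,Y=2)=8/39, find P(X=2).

P(X=2) = P(X=2,Y=0) + P(X=2,Y=1) + P(X=2,Y=2)
= 2/39 + 1/39 + 8/39
= 11/39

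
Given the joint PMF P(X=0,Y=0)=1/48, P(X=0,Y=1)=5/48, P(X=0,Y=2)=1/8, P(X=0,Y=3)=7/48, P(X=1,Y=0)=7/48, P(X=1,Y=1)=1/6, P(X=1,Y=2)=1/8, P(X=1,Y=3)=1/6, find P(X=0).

P(X=0) = P(X=0,Y=0) + P(X=0,Y=1) + P(X=0,Y=2) + P(X=0,Y=3)
= 1/48 + 5/48 + 1/8 + 7/48
= 19/48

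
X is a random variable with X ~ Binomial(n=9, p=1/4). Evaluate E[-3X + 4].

For X ~ Binomial(n=9, p=1/4):
E[X] = \frac{9}{4}
E[-3X + 4] = -3 × E[X] + 4 = - \frac{11}{4}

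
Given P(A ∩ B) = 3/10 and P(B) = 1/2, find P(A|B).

P(A|B) = P(A ∩ B) / P(B)
= (3/10) / (1/2)
= 3/5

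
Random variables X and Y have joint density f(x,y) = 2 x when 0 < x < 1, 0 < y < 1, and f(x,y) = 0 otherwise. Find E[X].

f_X(x) = ∫_0^1 2 x dy = 2 x
E[X] = ∫_0^1 x × (2 x) dx = \frac{2}{3}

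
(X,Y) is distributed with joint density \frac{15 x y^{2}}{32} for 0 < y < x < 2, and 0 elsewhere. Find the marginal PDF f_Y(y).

f_Y(y) = ∫_y^2 \frac{15 x y^{2}}{32} dx = \frac{15 y^{2} \left(4 - y^{2}\right)}{64}
for 0 < y < 2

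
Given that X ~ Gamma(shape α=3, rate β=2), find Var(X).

For X ~ Gamma(shape α=3, rate β=2):
Var(X) = \frac{3}{4}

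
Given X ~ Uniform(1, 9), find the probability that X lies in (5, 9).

P(5 < X < 9) = ∫_{5}^{9} f(x) dx
where f(x) = \frac{1}{8}
= \frac{1}{2}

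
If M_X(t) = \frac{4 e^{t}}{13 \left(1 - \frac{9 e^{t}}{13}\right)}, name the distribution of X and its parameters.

The MGF M(t) = \frac{4 e^{t}}{13 \left(1 - \frac{9 e^{t}}{13}\right)} is the standard form for the Geometric distribution.
Comparing with the known MGF formula identifies: Geometric(p=4/13), X = trial number of first success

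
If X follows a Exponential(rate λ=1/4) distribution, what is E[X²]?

Using the identity E[X²] = Var(X) + (E[X])²:
E[X] = 4
Var(X) = 16
E[X²] = 16 + (4)²
= 32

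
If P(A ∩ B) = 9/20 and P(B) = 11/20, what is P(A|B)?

P(A|B) = P(A ∩ B) / P(B)
= (9/20) / (11/20)
= 9/11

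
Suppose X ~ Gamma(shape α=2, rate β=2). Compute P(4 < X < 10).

P(4 < X < 10) = ∫_{4}^{10} f(x) dx
where f(x) = 4 x e^{- 2 x}
= \frac{3 \left(-7 + 3 e^{12}\right)}{e^{20}}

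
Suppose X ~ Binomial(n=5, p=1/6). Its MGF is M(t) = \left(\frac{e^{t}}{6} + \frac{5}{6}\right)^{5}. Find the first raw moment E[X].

To find E[X], compute M^(1)(0):
M^(1)(t) = \frac{5 \left(\frac{e^{t}}{6} + \frac{5}{6}\right)^{4} e^{t}}{6}
M^(1)(0) = \frac{5}{6}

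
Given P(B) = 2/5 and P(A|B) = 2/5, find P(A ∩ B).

By definition, P(A|B) = P(A ∩ B) / P(B)
So P(A ∩ B) = P(A|B) × P(B)
= 2/5 × 2/5
= 4/25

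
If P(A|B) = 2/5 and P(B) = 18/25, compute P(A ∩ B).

By definition, P(A|B) = P(A ∩ B) / P(B)
So P(A ∩ B) = P(A|B) × P(B)
= 2/5 × 18/25
= 36/125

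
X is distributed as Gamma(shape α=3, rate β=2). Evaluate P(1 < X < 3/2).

P(1 < X < 3/2) = ∫_{1}^{3/2} f(x) dx
where f(x) = 4 x^{2} e^{- 2 x}
= \frac{-17 + 10 e}{2 e^{3}}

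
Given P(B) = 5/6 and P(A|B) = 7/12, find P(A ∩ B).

By definition, P(A|B) = P(A ∩ B) / P(B)
So P(A ∩ B) = P(A|B) × P(B)
= 7/12 × 5/6
= 35/72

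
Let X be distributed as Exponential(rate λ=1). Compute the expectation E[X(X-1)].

E[X(X-1)] = E[X² - X] = E[X²] - E[X]
E[X] = 1
E[X²] = Var(X) + (E[X])² = 1 + (1)² = 2
E[X(X-1)] = 2 - 1 = 1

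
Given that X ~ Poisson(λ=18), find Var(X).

For X ~ Poisson(λ=18):
Var(X) = 18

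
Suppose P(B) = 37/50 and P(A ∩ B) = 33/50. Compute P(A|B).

P(A|B) = P(A ∩ B) / P(B)
= (33/50) / (37/50)
= 33/37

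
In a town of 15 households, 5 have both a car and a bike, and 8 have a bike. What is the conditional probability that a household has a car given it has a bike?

P(A ∩ B) = 5/15 = 1/3
P(B) = 8/15
P(A|B) = P(A ∩ B) / P(B) = (1/3) / (8/15) = 5/8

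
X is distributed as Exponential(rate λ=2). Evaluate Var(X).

For X ~ Exponential(rate λ=2):
Var(X) = \frac{1}{4}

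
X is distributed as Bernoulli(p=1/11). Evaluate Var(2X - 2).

For X ~ Bernoulli(p=1/11):
Var(X) = \frac{10}{121}
Var(2X - 2) = (2)² × Var(X) = 4 × \frac{10}{121} = \frac{40}{121}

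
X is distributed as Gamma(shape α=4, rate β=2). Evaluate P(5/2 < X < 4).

P(5/2 < X < 4) = ∫_{5/2}^{4} f(x) dx
where f(x) = \frac{8 x^{3} e^{- 2 x}}{3}
= \frac{-379 + 118 e^{3}}{3 e^{8}}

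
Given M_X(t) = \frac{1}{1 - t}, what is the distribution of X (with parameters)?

The MGF M(t) = \frac{1}{1 - t} is the standard form for the Exponential distribution.
Comparing with the known MGF formula identifies: Exponential(rate λ=1)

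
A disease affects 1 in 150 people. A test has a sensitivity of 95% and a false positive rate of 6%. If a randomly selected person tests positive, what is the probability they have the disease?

Let D = the rare event, + = positive/flagged.
P(D) = 1/150
P(+|D) = 95/100 = 19/20
P(+|D') = 6/100 = 3/50
P(+) = P(+|D)P(D) + P(+|D')P(D')
     = \frac{19}{20} × \frac{1}{150} + \frac{3}{50} × \frac{149}{150}
     = \frac{989}{15000}
P(D|+) = P(+|D)P(D)/P(+) = \frac{95}{989}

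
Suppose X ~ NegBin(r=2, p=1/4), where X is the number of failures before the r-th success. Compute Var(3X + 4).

For X ~ NegBin(r=2, p=1/4), where X is the number of failures before the r-th success:
Var(X) = 24
Var(3X + 4) = (3)² × Var(X) = 9 × 24 = 216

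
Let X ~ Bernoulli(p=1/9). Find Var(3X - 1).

For X ~ Bernoulli(p=1/9):
Var(X) = \frac{8}{81}
Var(3X - 1) = (3)² × Var(X) = 9 × \frac{8}{81} = \frac{8}{9}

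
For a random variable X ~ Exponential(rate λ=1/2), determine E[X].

For X ~ Exponential(rate λ=1/2), the expected value is:
E[X] = 2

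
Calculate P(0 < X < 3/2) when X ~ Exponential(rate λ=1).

P(0 < X < 3/2) = ∫_{0}^{3/2} f(x) dx
where f(x) = e^{- x}
= 1 - e^{- \frac{3}{2}}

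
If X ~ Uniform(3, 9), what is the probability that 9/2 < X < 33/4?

P(9/2 < X < 33/4) = ∫_{9/2}^{33/4} f(x) dx
where f(x) = \frac{1}{6}
= \frac{5}{8}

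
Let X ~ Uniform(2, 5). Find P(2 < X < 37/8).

P(2 < X < 37/8) = ∫_{2}^{37/8} f(x) dx
where f(x) = \frac{1}{3}
= \frac{7}{8}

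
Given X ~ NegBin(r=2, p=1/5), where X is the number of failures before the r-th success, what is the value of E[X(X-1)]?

E[X(X-1)] = E[X² - X] = E[X²] - E[X]
E[X] = 8
E[X²] = Var(X) + (E[X])² = 40 + (8)² = 104
E[X(X-1)] = 104 - 8 = 96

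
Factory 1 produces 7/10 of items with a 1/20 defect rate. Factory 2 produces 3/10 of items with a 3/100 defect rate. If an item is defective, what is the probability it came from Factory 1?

Using Bayes' theorem:
P(F1) = 7/10, P(D|F1) = 1/20
P(F2) = 3/10, P(D|F2) = 3/100
P(D) = P(D|F1)P(F1) + P(D|F2)P(F2)
     = \frac{11}{250}
P(F1|D) = P(D|F1)P(F1) / P(D)
= \frac{35}{44}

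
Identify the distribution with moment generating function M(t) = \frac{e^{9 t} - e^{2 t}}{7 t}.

The MGF M(t) = \frac{e^{9 t} - e^{2 t}}{7 t} is the standard form for the Uniform distribution.
Comparing with the known MGF formula identifies: Uniform(2, 9)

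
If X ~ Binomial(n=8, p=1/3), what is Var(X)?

For X ~ Binomial(n=8, p=1/3):
Var(X) = \frac{16}{9}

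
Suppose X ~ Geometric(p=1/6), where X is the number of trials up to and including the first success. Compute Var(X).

For X ~ Geometric(p=1/6), where X is the number of trials up to and including the first success:
Var(X) = 30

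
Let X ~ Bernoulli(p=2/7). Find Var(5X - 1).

For X ~ Bernoulli(p=2/7):
Var(X) = \frac{10}{49}
Var(5X - 1) = (5)² × Var(X) = 25 × \frac{10}{49} = \frac{250}{49}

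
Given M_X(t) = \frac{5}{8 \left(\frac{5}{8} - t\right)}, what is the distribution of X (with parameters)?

The MGF M(t) = \frac{5}{8 \left(\frac{5}{8} - t\right)} is the standard form for the Exponential distribution.
Comparing with the known MGF formula identifies: Exponential(rate λ=5/8)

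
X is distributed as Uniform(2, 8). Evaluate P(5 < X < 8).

P(5 < X < 8) = ∫_{5}^{8} f(x) dx
where f(x) = \frac{1}{6}
= \frac{1}{2}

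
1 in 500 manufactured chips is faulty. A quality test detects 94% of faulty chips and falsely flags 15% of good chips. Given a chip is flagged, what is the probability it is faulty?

Let D = the rare event, + = positive/flagged.
P(D) = 1/500
P(+|D) = 94/100 = 47/50
P(+|D') = 15/100 = 3/20
P(+) = P(+|D)P(D) + P(+|D')P(D')
     = \frac{47}{50} × \frac{1}{500} + \frac{3}{20} × \frac{499}{500}
     = \frac{7579}{50000}
P(D|+) = P(+|D)P(D)/P(+) = \frac{94}{7579}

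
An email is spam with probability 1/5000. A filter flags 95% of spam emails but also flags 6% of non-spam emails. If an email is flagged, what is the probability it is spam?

Let D = the rare event, + = positive/flagged.
P(D) = 1/5000
P(+|D) = 95/100 = 19/20
P(+|D') = 6/100 = 3/50
P(+) = P(+|D)P(D) + P(+|D')P(D')
     = \frac{19}{20} × \frac{1}{5000} + \frac{3}{50} × \frac{4999}{5000}
     = \frac{30089}{500000}
P(D|+) = P(+|D)P(D)/P(+) = \frac{95}{30089}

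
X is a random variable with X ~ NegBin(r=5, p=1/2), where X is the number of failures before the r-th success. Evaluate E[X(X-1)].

E[X(X-1)] = E[X² - X] = E[X²] - E[X]
E[X] = 5
E[X²] = Var(X) + (E[X])² = 10 + (5)² = 35
E[X(X-1)] = 35 - 5 = 30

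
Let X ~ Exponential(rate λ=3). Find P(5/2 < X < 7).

P(5/2 < X < 7) = ∫_{5/2}^{7} f(x) dx
where f(x) = 3 e^{- 3 x}
= - \frac{1}{e^{21}} + e^{- \frac{15}{2}}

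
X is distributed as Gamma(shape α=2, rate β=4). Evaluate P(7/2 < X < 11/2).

P(7/2 < X < 11/2) = ∫_{7/2}^{11/2} f(x) dx
where f(x) = 16 x e^{- 4 x}
= \frac{-23 + 15 e^{8}}{e^{22}}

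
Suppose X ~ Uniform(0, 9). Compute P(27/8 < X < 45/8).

P(27/8 < X < 45/8) = ∫_{27/8}^{45/8} f(x) dx
where f(x) = \frac{1}{9}
= \frac{1}{4}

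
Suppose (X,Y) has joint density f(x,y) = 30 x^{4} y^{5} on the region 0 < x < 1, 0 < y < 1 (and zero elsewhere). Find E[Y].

E[Y] = ∫_0^1 ∫_0^1 y × f(x,y) dx dy
= \frac{6}{7}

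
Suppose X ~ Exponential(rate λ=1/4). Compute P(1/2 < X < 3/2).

P(1/2 < X < 3/2) = ∫_{1/2}^{3/2} f(x) dx
where f(x) = \frac{e^{- \frac{x}{4}}}{4}
= - \frac{1 - e^{\frac{1}{4}}}{e^{\frac{3}{8}}}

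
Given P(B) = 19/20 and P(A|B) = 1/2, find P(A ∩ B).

By definition, P(A|B) = P(A ∩ B) / P(B)
So P(A ∩ B) = P(A|B) × P(B)
= 1/2 × 19/20
= 19/40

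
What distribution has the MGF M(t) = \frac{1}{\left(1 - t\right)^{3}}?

The MGF M(t) = \frac{1}{\left(1 - t\right)^{3}} is the standard form for the Gamma distribution.
Comparing with the known MGF formula identifies: Gamma(shape α=3, rate β=1)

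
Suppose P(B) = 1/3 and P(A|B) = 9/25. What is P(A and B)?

By definition, P(A|B) = P(A ∩ B) / P(B)
So P(A ∩ B) = P(A|B) × P(B)
= 9/25 × 1/3
= 3/25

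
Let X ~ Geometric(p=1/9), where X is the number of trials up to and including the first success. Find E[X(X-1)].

E[X(X-1)] = E[X² - X] = E[X²] - E[X]
E[X] = 9
E[X²] = Var(X) + (E[X])² = 72 + (9)² = 153
E[X(X-1)] = 153 - 9 = 144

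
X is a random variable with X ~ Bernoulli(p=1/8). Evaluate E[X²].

Using the identity E[X²] = Var(X) + (E[X])²:
E[X] = \frac{1}{8}
Var(X) = \frac{7}{64}
E[X²] = \frac{7}{64} + (\frac{1}{8})²
= \frac{1}{8}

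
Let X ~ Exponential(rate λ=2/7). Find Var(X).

For X ~ Exponential(rate λ=2/7):
Var(X) = \frac{49}{4}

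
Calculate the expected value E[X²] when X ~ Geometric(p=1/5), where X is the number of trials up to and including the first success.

Using the identity E[X²] = Var(X) + (E[X])²:
E[X] = 5
Var(X) = 20
E[X²] = 20 + (5)²
= 45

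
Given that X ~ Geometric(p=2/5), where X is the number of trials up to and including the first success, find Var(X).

For X ~ Geometric(p=2/5), where X is the number of trials up to and including the first success:
Var(X) = \frac{15}{4}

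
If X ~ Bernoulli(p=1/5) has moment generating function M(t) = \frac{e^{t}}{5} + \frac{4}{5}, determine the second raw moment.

To find E[X^2], compute M^(2)(0):
M^(1)(t) = \frac{e^{t}}{5}
M^(2)(t) = \frac{e^{t}}{5}
M^(2)(0) = \frac{1}{5}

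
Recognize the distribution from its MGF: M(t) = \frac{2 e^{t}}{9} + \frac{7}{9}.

The MGF M(t) = \frac{2 e^{t}}{9} + \frac{7}{9} is the standard form for the Bernoulli distribution.
Comparing with the known MGF formula identifies: Bernoulli(p=2/9)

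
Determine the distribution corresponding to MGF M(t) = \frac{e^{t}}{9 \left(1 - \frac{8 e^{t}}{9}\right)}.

The MGF M(t) = \frac{e^{t}}{9 \left(1 - \frac{8 e^{t}}{9}\right)} is the standard form for the Geometric distribution.
Comparing with the known MGF formula identifies: Geometric(p=1/9), X = trial number of first success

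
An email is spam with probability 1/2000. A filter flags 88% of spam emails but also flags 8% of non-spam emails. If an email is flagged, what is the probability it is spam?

Let D = the rare event, + = positive/flagged.
P(D) = 1/2000
P(+|D) = 88/100 = 22/25
P(+|D') = 8/100 = 2/25
P(+) = P(+|D)P(D) + P(+|D')P(D')
     = \frac{22}{25} × \frac{1}{2000} + \frac{2}{25} × \frac{1999}{2000}
     = \frac{201}{2500}
P(D|+) = P(+|D)P(D)/P(+) = \frac{11}{2010}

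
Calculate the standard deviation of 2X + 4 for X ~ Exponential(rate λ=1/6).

For X ~ Exponential(rate λ=1/6):
Var(X) = 36
SD(X) = √(Var(X)) = √(36) = 6
SD(2X + 4) = |2| × SD(X) = 2 × 6 = 12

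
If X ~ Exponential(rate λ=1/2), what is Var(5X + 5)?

For X ~ Exponential(rate λ=1/2):
Var(X) = 4
Var(5X + 5) = (5)² × Var(X) = 25 × 4 = 100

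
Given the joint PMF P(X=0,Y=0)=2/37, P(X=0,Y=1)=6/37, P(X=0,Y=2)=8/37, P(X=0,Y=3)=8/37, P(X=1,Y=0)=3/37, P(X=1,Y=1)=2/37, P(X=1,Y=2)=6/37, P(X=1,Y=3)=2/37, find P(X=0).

P(X=0) = P(X=0,Y=0) + P(X=0,Y=1) + P(X=0,Y=2) + P(X=0,Y=3)
= 2/37 + 6/37 + 8/37 + 8/37
= 24/37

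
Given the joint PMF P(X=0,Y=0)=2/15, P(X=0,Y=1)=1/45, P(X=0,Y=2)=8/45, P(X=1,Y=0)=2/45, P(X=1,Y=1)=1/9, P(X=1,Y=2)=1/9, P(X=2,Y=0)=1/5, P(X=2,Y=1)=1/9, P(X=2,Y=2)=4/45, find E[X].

First find marginal of X:
P(X=0) = 1/3
P(X=1) = 4/15
P(X=2) = 2/5
E[X] = 0 × 1/3 + 1 × 4/15 + 2 × 2/5 = 16/15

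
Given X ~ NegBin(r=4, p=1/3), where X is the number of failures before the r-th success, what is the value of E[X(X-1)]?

E[X(X-1)] = E[X² - X] = E[X²] - E[X]
E[X] = 8
E[X²] = Var(X) + (E[X])² = 24 + (8)² = 88
E[X(X-1)] = 88 - 8 = 80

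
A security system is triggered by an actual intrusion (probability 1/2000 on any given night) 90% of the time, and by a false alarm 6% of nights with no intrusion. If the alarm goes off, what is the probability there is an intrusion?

Let D = the rare event, + = positive/flagged.
P(D) = 1/2000
P(+|D) = 90/100 = 9/10
P(+|D') = 6/100 = 3/50
P(+) = P(+|D)P(D) + P(+|D')P(D')
     = \frac{9}{10} × \frac{1}{2000} + \frac{3}{50} × \frac{1999}{2000}
     = \frac{3021}{50000}
P(D|+) = P(+|D)P(D)/P(+) = \frac{15}{2014}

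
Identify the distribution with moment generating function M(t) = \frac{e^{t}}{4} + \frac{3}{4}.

The MGF M(t) = \frac{e^{t}}{4} + \frac{3}{4} is the standard form for the Bernoulli distribution.
Comparing with the known MGF formula identifies: Bernoulli(p=1/4)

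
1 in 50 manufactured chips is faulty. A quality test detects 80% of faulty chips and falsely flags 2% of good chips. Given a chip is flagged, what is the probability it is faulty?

Let D = the rare event, + = positive/flagged.
P(D) = 1/50
P(+|D) = 80/100 = 4/5
P(+|D') = 2/100 = 1/50
P(+) = P(+|D)P(D) + P(+|D')P(D')
     = \frac{4}{5} × \frac{1}{50} + \frac{1}{50} × \frac{49}{50}
     = \frac{89}{2500}
P(D|+) = P(+|D)P(D)/P(+) = \frac{40}{89}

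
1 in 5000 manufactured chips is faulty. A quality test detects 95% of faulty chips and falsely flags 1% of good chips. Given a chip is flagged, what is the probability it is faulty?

Let D = the rare event, + = positive/flagged.
P(D) = 1/5000
P(+|D) = 95/100 = 19/20
P(+|D') = 1/100
P(+) = P(+|D)P(D) + P(+|D')P(D')
     = \frac{19}{20} × \frac{1}{5000} + \frac{1}{100} × \frac{4999}{5000}
     = \frac{2547}{250000}
P(D|+) = P(+|D)P(D)/P(+) = \frac{95}{5094}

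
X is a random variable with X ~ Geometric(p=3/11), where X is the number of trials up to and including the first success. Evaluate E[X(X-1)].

E[X(X-1)] = E[X² - X] = E[X²] - E[X]
E[X] = \frac{11}{3}
E[X²] = Var(X) + (E[X])² = \frac{88}{9} + (\frac{11}{3})² = \frac{209}{9}
E[X(X-1)] = \frac{209}{9} - \frac{11}{3} = \frac{176}{9}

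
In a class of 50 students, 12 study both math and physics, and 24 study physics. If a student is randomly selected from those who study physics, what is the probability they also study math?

P(A ∩ B) = 12/50 = 6/25
P(B) = 24/50 = 12/25
P(A|B) = P(A ∩ B) / P(B) = (6/25) / (12/25) = 1/2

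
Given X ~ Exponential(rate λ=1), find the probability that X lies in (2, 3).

P(2 < X < 3) = ∫_{2}^{3} f(x) dx
where f(x) = e^{- x}
= - \frac{1 - e}{e^{3}}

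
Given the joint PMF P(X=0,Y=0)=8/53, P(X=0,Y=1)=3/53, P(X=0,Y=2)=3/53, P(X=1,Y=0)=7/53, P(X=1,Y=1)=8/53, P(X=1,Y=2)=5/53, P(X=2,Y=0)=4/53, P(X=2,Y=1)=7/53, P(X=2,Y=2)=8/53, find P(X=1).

P(X=1) = P(X=1,Y=0) + P(X=1,Y=1) + P(X=1,Y=2)
= 7/53 + 8/53 + 5/53
= 20/53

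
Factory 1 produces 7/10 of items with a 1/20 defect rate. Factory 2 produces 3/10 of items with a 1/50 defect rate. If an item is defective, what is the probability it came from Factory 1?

Using Bayes' theorem:
P(F1) = 7/10, P(D|F1) = 1/20
P(F2) = 3/10, P(D|F2) = 1/50
P(D) = P(D|F1)P(F1) + P(D|F2)P(F2)
     = \frac{41}{1000}
P(F1|D) = P(D|F1)P(F1) / P(D)
= \frac{35}{41}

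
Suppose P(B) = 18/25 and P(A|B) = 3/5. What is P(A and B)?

By definition, P(A|B) = P(A ∩ B) / P(B)
So P(A ∩ B) = P(A|B) × P(B)
= 3/5 × 18/25
= 54/125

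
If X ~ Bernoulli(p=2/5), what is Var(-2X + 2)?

For X ~ Bernoulli(p=2/5):
Var(X) = \frac{6}{25}
Var(-2X + 2) = (-2)² × Var(X) = 4 × \frac{6}{25} = \frac{24}{25}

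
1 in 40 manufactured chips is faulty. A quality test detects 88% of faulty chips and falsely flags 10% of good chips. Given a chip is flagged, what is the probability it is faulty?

Let D = the rare event, + = positive/flagged.
P(D) = 1/40
P(+|D) = 88/100 = 22/25
P(+|D') = 10/100 = 1/10
P(+) = P(+|D)P(D) + P(+|D')P(D')
     = \frac{22}{25} × \frac{1}{40} + \frac{1}{10} × \frac{39}{40}
     = \frac{239}{2000}
P(D|+) = P(+|D)P(D)/P(+) = \frac{44}{239}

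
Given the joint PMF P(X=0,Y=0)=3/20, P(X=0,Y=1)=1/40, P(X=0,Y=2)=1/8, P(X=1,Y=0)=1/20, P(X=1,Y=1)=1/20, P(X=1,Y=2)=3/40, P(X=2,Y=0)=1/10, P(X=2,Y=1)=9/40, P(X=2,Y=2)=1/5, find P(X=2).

P(X=2) = P(X=2,Y=0) + P(X=2,Y=1) + P(X=2,Y=2)
= 1/10 + 9/40 + 1/5
= 21/40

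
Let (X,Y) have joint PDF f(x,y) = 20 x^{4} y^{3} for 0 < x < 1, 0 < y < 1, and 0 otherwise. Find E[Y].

E[Y] = ∫_0^1 ∫_0^1 y × f(x,y) dx dy
= \frac{4}{5}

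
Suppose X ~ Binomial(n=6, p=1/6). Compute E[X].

For X ~ Binomial(n=6, p=1/6), the expected value is:
E[X] = 1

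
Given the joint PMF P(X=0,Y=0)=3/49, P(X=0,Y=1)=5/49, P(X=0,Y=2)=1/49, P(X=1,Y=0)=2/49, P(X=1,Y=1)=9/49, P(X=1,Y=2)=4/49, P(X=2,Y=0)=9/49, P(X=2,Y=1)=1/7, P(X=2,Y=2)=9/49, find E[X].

First find marginal of X:
P(X=0) = 9/49
P(X=1) = 15/49
P(X=2) = 25/49
E[X] = 0 × 9/49 + 1 × 15/49 + 2 × 25/49 = 65/49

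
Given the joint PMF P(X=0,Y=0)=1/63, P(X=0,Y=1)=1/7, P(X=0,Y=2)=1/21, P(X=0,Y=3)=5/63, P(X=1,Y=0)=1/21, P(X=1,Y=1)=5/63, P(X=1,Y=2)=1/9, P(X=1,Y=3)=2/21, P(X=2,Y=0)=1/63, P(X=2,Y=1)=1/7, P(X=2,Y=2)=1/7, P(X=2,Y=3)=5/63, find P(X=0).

P(X=0) = P(X=0,Y=0) + P(X=0,Y=1) + P(X=0,Y=2) + P(X=0,Y=3)
= 1/63 + 1/7 + 1/21 + 5/63
= 2/7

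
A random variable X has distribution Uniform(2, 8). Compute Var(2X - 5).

For X ~ Uniform(2, 8):
Var(X) = 3
Var(2X - 5) = (2)² × Var(X) = 4 × 3 = 12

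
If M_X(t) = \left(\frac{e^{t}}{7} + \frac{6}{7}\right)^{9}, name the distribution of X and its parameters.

The MGF M(t) = \left(\frac{e^{t}}{7} + \frac{6}{7}\right)^{9} is the standard form for the Binomial distribution.
Comparing with the known MGF formula identifies: Binomial(n=9, p=1/7)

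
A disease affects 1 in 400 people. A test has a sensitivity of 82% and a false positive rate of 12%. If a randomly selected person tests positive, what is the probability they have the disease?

Let D = the rare event, + = positive/flagged.
P(D) = 1/400
P(+|D) = 82/100 = 41/50
P(+|D') = 12/100 = 3/25
P(+) = P(+|D)P(D) + P(+|D')P(D')
     = \frac{41}{50} × \frac{1}{400} + \frac{3}{25} × \frac{399}{400}
     = \frac{487}{4000}
P(D|+) = P(+|D)P(D)/P(+) = \frac{41}{2435}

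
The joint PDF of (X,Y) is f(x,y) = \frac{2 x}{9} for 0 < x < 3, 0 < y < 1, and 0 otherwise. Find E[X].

f_X(x) = ∫_0^1 \frac{2 x}{9} dy = \frac{2 x}{9}
E[X] = ∫_0^3 x × (\frac{2 x}{9}) dx = 2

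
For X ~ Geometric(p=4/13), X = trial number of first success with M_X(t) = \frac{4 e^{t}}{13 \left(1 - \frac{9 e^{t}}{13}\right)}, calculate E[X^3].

To find E[X^3], compute M^(3)(0):
M^(1)(t) = \frac{4 e^{t}}{13 \left(1 - \frac{9 e^{t}}{13}\right)} + \frac{36 e^{2 t}}{169 \left(1 - \frac{9 e^{t}}{13}\right)^{2}}
M^(2)(t) = \frac{4 e^{t}}{13 \left(1 - \frac{9 e^{t}}{13}\right)} + \frac{108 e^{2 t}}{169 \left(1 - \frac{9 e^{t}}{13}\right)^{2}} + \frac{648 e^{3 t}}{2197 \left(1 - \frac{9 e^{t}}{13}\right)^{3}}
M^(3)(t) = \frac{4 e^{t}}{13 \left(1 - \frac{9 e^{t}}{13}\right)} + \frac{252 e^{2 t}}{169 \left(1 - \frac{9 e^{t}}{13}\right)^{2}} + \frac{3888 e^{3 t}}{2197 \left(1 - \frac{9 e^{t}}{13}\right)^{3}} + \frac{17496 e^{4 t}}{28561 \left(1 - \frac{9 e^{t}}{13}\right)^{4}}
M^(3)(0) = \frac{4667}{32}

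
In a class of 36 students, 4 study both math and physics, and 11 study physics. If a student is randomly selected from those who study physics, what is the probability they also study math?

P(A ∩ B) = 4/36 = 1/9
P(B) = 11/36
P(A|B) = P(A ∩ B) / P(B) = (1/9) / (11/36) = 4/11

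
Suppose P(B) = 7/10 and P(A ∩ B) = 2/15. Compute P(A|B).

P(A|B) = P(A ∩ B) / P(B)
= (2/15) / (7/10)
= 4/21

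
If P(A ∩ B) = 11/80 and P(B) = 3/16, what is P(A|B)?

P(A|B) = P(A ∩ B) / P(B)
= (11/80) / (3/16)
= 11/15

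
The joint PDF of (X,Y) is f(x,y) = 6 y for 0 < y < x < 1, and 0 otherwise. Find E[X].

f_X(x) = ∫_0^x 6 y dy = 3 x^{2}
E[X] = ∫_0^1 x × (3 x^{2}) dx = \frac{3}{4}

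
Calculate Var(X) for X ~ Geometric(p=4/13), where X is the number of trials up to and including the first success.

For X ~ Geometric(p=4/13), where X is the number of trials up to and including the first success:
Var(X) = \frac{117}{16}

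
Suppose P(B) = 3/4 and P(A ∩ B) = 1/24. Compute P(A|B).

P(A|B) = P(A ∩ B) / P(B)
= (1/24) / (3/4)
= 1/18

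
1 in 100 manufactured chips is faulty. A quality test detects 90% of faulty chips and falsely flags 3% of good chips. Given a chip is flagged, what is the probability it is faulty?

Let D = the rare event, + = positive/flagged.
P(D) = 1/100
P(+|D) = 90/100 = 9/10
P(+|D') = 3/100
P(+) = P(+|D)P(D) + P(+|D')P(D')
     = \frac{9}{10} × \frac{1}{100} + \frac{3}{100} × \frac{99}{100}
     = \frac{387}{10000}
P(D|+) = P(+|D)P(D)/P(+) = \frac{10}{43}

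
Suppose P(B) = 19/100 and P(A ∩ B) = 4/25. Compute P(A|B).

P(A|B) = P(A ∩ B) / P(B)
= (4/25) / (19/100)
= 16/19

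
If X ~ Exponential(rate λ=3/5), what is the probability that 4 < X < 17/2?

P(4 < X < 17/2) = ∫_{4}^{17/2} f(x) dx
where f(x) = \frac{3 e^{- \frac{3 x}{5}}}{5}
= - \frac{1}{e^{\frac{51}{10}}} + e^{- \frac{12}{5}}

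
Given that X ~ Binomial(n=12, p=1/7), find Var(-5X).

For X ~ Binomial(n=12, p=1/7):
Var(X) = \frac{72}{49}
Var(-5X) = (-5)² × Var(X) = 25 × \frac{72}{49} = \frac{1800}{49}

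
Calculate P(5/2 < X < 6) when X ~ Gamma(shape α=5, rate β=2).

P(5/2 < X < 6) = ∫_{5/2}^{6} f(x) dx
where f(x) = \frac{4 x^{4} e^{- 2 x}}{3}
= \frac{-9896 + 523 e^{7}}{8 e^{12}}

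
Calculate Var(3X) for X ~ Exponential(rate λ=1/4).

For X ~ Exponential(rate λ=1/4):
Var(X) = 16
Var(3X) = (3)² × Var(X) = 9 × 16 = 144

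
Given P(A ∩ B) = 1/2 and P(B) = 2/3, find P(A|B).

P(A|B) = P(A ∩ B) / P(B)
= (1/2) / (2/3)
= 3/4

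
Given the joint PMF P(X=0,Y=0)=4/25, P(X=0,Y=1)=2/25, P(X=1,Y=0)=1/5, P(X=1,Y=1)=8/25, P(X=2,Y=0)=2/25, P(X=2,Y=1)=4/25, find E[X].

First find marginal of X:
P(X=0) = 6/25
P(X=1) = 13/25
P(X=2) = 6/25
E[X] = 0 × 6/25 + 1 × 13/25 + 2 × 6/25 = 1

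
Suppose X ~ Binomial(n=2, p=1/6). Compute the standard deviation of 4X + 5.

For X ~ Binomial(n=2, p=1/6):
Var(X) = \frac{5}{18}
SD(X) = √(Var(X)) = √(\frac{5}{18}) = \frac{\sqrt{10}}{6}
SD(4X + 5) = |4| × SD(X) = 4 × \frac{\sqrt{10}}{6} = \frac{2 \sqrt{10}}{3}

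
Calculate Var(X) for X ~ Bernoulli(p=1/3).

For X ~ Bernoulli(p=1/3):
Var(X) = \frac{2}{9}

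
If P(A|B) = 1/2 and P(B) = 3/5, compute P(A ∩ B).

By definition, P(A|B) = P(A ∩ B) / P(B)
So P(A ∩ B) = P(A|B) × P(B)
= 1/2 × 3/5
= 3/10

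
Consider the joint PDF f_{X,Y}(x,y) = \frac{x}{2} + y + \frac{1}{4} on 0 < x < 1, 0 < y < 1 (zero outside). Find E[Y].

E[Y] = ∫_0^1 ∫_0^1 y × f(x,y) dx dy
= \frac{7}{12}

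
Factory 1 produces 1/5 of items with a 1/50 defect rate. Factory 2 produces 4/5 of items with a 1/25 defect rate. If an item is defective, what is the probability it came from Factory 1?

Using Bayes' theorem:
P(F1) = 1/5, P(D|F1) = 1/50
P(F2) = 4/5, P(D|F2) = 1/25
P(D) = P(D|F1)P(F1) + P(D|F2)P(F2)
     = \frac{9}{250}
P(F1|D) = P(D|F1)P(F1) / P(D)
= \frac{1}{9}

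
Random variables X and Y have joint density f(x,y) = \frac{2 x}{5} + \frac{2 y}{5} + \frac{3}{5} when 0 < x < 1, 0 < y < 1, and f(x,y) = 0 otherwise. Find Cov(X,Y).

E[XY] = ∫∫ xy × f(x,y) dx dy = \frac{17}{60}
E[X] = \frac{8}{15}
E[Y] = \frac{8}{15}
Cov(X,Y) = E[XY] - E[X]E[Y] = - \frac{1}{900}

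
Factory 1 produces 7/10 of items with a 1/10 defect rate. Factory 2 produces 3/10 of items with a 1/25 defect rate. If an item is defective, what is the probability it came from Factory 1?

Using Bayes' theorem:
P(F1) = 7/10, P(D|F1) = 1/10
P(F2) = 3/10, P(D|F2) = 1/25
P(D) = P(D|F1)P(F1) + P(D|F2)P(F2)
     = \frac{41}{500}
P(F1|D) = P(D|F1)P(F1) / P(D)
= \frac{35}{41}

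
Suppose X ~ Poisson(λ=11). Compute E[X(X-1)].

E[X(X-1)] = E[X² - X] = E[X²] - E[X]
E[X] = 11
E[X²] = Var(X) + (E[X])² = 11 + (11)² = 132
E[X(X-1)] = 132 - 11 = 121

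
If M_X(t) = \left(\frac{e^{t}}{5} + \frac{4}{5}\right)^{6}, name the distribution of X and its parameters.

The MGF M(t) = \left(\frac{e^{t}}{5} + \frac{4}{5}\right)^{6} is the standard form for the Binomial distribution.
Comparing with the known MGF formula identifies: Binomial(n=6, p=1/5)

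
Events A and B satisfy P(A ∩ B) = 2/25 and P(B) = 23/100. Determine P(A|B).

P(A|B) = P(A ∩ B) / P(B)
= (2/25) / (23/100)
= 8/23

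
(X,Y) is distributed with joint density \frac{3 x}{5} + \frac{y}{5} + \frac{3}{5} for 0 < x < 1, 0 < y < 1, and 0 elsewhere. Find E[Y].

E[Y] = ∫_0^1 ∫_0^1 y × f(x,y) dx dy
= \frac{31}{60}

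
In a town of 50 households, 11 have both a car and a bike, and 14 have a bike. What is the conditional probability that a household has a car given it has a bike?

P(A ∩ B) = 11/50
P(B) = 14/50 = 7/25
P(A|B) = P(A ∩ B) / P(B) = (11/50) / (7/25) = 11/14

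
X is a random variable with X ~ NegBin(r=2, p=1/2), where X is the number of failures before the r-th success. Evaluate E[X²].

Using the identity E[X²] = Var(X) + (E[X])²:
E[X] = 2
Var(X) = 4
E[X²] = 4 + (2)²
= 8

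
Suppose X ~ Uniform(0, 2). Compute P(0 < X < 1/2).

P(0 < X < 1/2) = ∫_{0}^{1/2} f(x) dx
where f(x) = \frac{1}{2}
= \frac{1}{4}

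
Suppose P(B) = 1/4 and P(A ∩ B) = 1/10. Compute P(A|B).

P(A|B) = P(A ∩ B) / P(B)
= (1/10) / (1/4)
= 2/5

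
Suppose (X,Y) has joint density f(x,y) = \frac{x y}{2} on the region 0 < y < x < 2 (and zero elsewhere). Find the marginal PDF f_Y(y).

f_Y(y) = ∫_y^2 \frac{x y}{2} dx = - \frac{y^{3}}{4} + y
for 0 < y < 2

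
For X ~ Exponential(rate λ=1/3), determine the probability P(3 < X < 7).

P(3 < X < 7) = ∫_{3}^{7} f(x) dx
where f(x) = \frac{e^{- \frac{x}{3}}}{3}
= - \frac{1}{e^{\frac{7}{3}}} + e^{-1}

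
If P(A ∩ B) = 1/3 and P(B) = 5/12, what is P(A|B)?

P(A|B) = P(A ∩ B) / P(B)
= (1/3) / (5/12)
= 4/5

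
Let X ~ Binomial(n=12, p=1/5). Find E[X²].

Using the identity E[X²] = Var(X) + (E[X])²:
E[X] = \frac{12}{5}
Var(X) = \frac{48}{25}
E[X²] = \frac{48}{25} + (\frac{12}{5})²
= \frac{192}{25}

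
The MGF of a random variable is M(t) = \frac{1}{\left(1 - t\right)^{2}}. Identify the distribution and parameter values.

The MGF M(t) = \frac{1}{\left(1 - t\right)^{2}} is the standard form for the Gamma distribution.
Comparing with the known MGF formula identifies: Gamma(shape α=2, rate β=1)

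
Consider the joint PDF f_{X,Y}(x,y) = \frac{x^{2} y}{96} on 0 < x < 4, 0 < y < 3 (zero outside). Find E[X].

f_X(x) = ∫_0^3 \frac{x^{2} y}{96} dy = \frac{3 x^{2}}{64}
E[X] = ∫_0^4 x × (\frac{3 x^{2}}{64}) dx = 3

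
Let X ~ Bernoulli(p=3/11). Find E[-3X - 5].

For X ~ Bernoulli(p=3/11):
E[X] = \frac{3}{11}
E[-3X - 5] = -3 × E[X] - 5 = - \frac{64}{11}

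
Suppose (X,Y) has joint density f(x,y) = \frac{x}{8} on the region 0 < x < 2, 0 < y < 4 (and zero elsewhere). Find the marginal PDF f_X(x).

f_X(x) = ∫_0^4 f(x,y) dy
= ∫_0^4 \frac{x}{8} dy
= \frac{x}{2} for 0 < x < 2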